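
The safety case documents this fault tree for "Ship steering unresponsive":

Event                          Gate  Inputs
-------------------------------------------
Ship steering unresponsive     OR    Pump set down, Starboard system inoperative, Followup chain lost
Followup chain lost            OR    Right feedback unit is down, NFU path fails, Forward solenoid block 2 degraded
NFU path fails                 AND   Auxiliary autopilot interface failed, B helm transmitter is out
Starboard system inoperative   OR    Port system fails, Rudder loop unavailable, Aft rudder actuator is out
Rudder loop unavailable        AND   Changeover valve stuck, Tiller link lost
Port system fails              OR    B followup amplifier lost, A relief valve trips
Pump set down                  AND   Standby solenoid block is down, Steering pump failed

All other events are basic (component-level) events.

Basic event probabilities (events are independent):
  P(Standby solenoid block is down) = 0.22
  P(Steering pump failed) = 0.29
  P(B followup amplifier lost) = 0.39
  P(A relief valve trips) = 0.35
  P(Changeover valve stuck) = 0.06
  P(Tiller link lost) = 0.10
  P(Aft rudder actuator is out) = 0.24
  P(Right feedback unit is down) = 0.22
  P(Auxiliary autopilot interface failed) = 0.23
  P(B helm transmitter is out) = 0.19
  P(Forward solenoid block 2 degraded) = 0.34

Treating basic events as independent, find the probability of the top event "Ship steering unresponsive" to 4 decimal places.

0.8619

P(Pump set down) [AND] = 0.22 × 0.29 = 0.063800
P(Port system fails) [OR] = 1 − (1−0.39) × (1−0.35) = 0.603500
P(Rudder loop unavailable) [AND] = 0.06 × 0.10 = 0.006000
P(Starboard system inoperative) [OR] = 1 − (1−0.603500) × (1−0.006000) × (1−0.24) = 0.700468
P(NFU path fails) [AND] = 0.23 × 0.19 = 0.043700
P(Followup chain lost) [OR] = 1 − (1−0.22) × (1−0.043700) × (1−0.34) = 0.507697
P(Ship steering unresponsive) [OR] = 1 − (1−0.063800) × (1−0.700468) × (1−0.507697) = 0.861947
Rounded to 4 decimal places: P(Ship steering unresponsive) ≈ 0.8619.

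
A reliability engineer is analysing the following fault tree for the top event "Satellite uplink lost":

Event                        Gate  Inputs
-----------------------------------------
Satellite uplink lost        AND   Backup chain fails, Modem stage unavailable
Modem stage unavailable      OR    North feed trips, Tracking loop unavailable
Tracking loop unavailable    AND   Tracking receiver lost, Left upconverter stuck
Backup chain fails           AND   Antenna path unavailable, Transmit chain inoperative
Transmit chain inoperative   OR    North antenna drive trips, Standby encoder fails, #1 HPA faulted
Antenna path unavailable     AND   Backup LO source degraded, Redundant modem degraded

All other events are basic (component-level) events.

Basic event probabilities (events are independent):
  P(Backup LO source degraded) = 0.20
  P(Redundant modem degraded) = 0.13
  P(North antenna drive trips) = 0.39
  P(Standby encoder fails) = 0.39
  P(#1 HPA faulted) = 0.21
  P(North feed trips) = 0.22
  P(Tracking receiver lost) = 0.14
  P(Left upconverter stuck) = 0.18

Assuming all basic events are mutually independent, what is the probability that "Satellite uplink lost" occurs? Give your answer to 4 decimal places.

0.0044

P(Antenna path unavailable) [AND] = 0.20 × 0.13 = 0.026000
P(Transmit chain inoperative) [OR] = 1 − (1−0.39) × (1−0.39) × (1−0.21) = 0.706041
P(Backup chain fails) [AND] = 0.026000 × 0.706041 = 0.018357
P(Tracking loop unavailable) [AND] = 0.14 × 0.18 = 0.025200
P(Modem stage unavailable) [OR] = 1 − (1−0.22) × (1−0.025200) = 0.239656
P(Satellite uplink lost) [AND] = 0.018357 × 0.239656 = 0.004399
Rounded to 4 decimal places: P(Satellite uplink lost) ≈ 0.0044.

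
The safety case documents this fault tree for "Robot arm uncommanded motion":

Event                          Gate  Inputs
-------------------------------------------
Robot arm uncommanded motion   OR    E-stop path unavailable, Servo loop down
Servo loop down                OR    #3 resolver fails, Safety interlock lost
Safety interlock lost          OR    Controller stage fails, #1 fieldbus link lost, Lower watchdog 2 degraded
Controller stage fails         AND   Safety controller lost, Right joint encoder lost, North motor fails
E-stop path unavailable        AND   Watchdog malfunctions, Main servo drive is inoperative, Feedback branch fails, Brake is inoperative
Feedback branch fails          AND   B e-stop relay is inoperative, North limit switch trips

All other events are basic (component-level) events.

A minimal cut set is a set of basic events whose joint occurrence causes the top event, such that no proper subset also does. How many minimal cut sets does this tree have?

Feedback branch fails [AND]: one cut set from each child combined → 1 × 1 = 1 cut set(s).
E-stop path unavailable [AND]: one cut set from each child combined → 1 × 1 × 1 × 1 = 1 cut set(s).
Controller stage fails [AND]: one cut set from each child combined → 1 × 1 × 1 = 1 cut set(s).
Safety interlock lost [OR]: union of children's cut sets → 3 cut set(s).
Servo loop down [OR]: union of children's cut sets → 4 cut set(s).
Robot arm uncommanded motion [OR]: union of children's cut sets → 5 cut set(s).
Minimal cut sets: {B e-stop relay is inoperative, Brake is inoperative, Main servo drive is inoperative, North limit switch trips, Watchdog malfunctions}; {#3 resolver fails}; {North motor fails, Right joint encoder lost, Safety controller lost}; {#1 fieldbus link lost}; {Lower watchdog 2 degraded}.

5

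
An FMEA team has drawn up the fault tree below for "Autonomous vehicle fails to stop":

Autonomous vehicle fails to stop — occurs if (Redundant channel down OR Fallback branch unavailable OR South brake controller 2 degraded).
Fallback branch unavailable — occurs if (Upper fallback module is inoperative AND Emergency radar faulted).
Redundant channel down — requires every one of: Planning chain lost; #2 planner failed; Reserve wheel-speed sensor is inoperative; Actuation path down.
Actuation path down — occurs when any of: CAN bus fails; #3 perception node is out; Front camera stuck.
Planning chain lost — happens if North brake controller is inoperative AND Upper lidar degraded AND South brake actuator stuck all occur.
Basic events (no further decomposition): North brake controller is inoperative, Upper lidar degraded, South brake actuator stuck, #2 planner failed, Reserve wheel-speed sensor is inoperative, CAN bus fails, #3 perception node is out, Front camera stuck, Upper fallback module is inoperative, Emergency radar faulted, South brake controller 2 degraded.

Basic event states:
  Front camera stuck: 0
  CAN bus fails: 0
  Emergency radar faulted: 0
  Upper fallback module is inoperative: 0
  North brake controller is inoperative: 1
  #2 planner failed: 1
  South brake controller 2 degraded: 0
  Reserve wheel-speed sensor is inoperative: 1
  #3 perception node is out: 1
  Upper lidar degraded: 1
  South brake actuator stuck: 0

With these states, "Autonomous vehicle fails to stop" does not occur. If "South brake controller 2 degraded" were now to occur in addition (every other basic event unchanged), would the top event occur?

Counterfactual: set "South brake controller 2 degraded" to occurred.
Planning chain lost [AND]: North brake controller is inoperative=occurs, Upper lidar degraded=occurs, South brake actuator stuck=not → not all inputs occur → does not occur.
Actuation path down [OR]: CAN bus fails=not, #3 perception node is out=occurs, Front camera stuck=not → at least one input occurs → occurs.
Redundant channel down [AND]: Planning chain lost=not, #2 planner failed=occurs, Reserve wheel-speed sensor is inoperative=occurs, Actuation path down=occurs → not all inputs occur → does not occur.
Fallback branch unavailable [AND]: Upper fallback module is inoperative=not, Emergency radar faulted=not → not all inputs occur → does not occur.
Autonomous vehicle fails to stop [OR]: Redundant channel down=not, Fallback branch unavailable=not, South brake controller 2 degraded=occurs → at least one input occurs → occurs.

Yes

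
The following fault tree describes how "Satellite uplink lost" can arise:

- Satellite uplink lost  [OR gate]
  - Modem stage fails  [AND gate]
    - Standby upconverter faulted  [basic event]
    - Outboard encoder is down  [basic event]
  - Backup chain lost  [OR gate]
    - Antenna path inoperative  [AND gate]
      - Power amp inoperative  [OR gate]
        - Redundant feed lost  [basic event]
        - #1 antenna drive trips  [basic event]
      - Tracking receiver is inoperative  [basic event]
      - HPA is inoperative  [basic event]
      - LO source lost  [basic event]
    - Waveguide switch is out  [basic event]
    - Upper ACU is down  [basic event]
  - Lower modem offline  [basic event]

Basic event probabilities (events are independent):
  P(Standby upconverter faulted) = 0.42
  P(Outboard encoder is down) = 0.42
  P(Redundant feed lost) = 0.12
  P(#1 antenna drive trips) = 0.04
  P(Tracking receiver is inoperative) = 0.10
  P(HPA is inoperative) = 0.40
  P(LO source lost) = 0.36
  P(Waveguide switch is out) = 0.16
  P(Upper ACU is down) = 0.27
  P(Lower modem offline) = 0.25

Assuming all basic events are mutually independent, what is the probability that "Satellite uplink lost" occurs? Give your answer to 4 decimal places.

0.6221

P(Modem stage fails) [AND] = 0.42 × 0.42 = 0.176400
P(Power amp inoperative) [OR] = 1 − (1−0.12) × (1−0.04) = 0.155200
P(Antenna path inoperative) [AND] = 0.155200 × 0.10 × 0.40 × 0.36 = 0.002235
P(Backup chain lost) [OR] = 1 − (1−0.002235) × (1−0.16) × (1−0.27) = 0.388171
P(Satellite uplink lost) [OR] = 1 − (1−0.176400) × (1−0.388171) × (1−0.25) = 0.622073
Rounded to 4 decimal places: P(Satellite uplink lost) ≈ 0.6221.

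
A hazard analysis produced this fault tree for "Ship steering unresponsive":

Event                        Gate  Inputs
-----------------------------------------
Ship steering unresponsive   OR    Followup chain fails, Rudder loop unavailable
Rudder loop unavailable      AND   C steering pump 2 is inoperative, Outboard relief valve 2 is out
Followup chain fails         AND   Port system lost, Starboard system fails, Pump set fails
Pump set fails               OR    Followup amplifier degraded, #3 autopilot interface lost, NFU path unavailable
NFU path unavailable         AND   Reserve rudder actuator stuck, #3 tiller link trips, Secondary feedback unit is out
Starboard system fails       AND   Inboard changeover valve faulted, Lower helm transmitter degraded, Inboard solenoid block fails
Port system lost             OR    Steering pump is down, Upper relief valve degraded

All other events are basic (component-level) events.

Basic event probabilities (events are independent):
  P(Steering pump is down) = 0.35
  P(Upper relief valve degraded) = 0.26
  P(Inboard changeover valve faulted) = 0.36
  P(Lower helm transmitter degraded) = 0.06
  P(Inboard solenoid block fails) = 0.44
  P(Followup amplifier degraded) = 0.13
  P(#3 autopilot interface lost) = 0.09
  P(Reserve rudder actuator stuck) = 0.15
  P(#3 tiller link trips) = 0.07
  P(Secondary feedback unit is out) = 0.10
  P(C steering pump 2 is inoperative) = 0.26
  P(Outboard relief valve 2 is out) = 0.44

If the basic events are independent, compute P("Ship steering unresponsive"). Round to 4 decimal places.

P(Port system lost) [OR] = 1 − (1−0.35) × (1−0.26) = 0.519000
P(Starboard system fails) [AND] = 0.36 × 0.06 × 0.44 = 0.009504
P(NFU path unavailable) [AND] = 0.15 × 0.07 × 0.10 = 0.001050
P(Pump set fails) [OR] = 1 − (1−0.13) × (1−0.09) × (1−0.001050) = 0.209131
P(Followup chain fails) [AND] = 0.519000 × 0.009504 × 0.209131 = 0.001032
P(Rudder loop unavailable) [AND] = 0.26 × 0.44 = 0.114400
P(Ship steering unresponsive) [OR] = 1 − (1−0.001032) × (1−0.114400) = 0.115314
Rounded to 4 decimal places: P(Ship steering unresponsive) ≈ 0.1153.

0.1153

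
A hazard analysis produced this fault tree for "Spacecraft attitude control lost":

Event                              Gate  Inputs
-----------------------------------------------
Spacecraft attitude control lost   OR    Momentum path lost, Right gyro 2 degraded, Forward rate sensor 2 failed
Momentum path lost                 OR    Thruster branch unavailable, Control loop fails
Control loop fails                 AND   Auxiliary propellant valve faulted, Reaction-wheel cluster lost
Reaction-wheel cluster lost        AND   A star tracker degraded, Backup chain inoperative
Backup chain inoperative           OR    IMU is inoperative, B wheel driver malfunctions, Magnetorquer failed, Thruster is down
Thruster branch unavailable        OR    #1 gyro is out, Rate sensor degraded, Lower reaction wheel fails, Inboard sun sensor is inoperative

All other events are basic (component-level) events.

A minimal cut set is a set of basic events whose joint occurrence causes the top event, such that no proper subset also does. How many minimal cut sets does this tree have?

10

Thruster branch unavailable [OR]: union of children's cut sets → 4 cut set(s).
Backup chain inoperative [OR]: union of children's cut sets → 4 cut set(s).
Reaction-wheel cluster lost [AND]: one cut set from each child combined → 1 × 4 = 4 cut set(s).
Control loop fails [AND]: one cut set from each child combined → 1 × 4 = 4 cut set(s).
Momentum path lost [OR]: union of children's cut sets → 8 cut set(s).
Spacecraft attitude control lost [OR]: union of children's cut sets → 10 cut set(s).
Minimal cut sets: {#1 gyro is out}; {Rate sensor degraded}; {Lower reaction wheel fails}; {Inboard sun sensor is inoperative}; {A star tracker degraded, Auxiliary propellant valve faulted, IMU is inoperative}; {A star tracker degraded, Auxiliary propellant valve faulted, B wheel driver malfunctions}; {A star tracker degraded, Auxiliary propellant valve faulted, Magnetorquer failed}; {A star tracker degraded, Auxiliary propellant valve faulted, Thruster is down}; {Right gyro 2 degraded}; {Forward rate sensor 2 failed}.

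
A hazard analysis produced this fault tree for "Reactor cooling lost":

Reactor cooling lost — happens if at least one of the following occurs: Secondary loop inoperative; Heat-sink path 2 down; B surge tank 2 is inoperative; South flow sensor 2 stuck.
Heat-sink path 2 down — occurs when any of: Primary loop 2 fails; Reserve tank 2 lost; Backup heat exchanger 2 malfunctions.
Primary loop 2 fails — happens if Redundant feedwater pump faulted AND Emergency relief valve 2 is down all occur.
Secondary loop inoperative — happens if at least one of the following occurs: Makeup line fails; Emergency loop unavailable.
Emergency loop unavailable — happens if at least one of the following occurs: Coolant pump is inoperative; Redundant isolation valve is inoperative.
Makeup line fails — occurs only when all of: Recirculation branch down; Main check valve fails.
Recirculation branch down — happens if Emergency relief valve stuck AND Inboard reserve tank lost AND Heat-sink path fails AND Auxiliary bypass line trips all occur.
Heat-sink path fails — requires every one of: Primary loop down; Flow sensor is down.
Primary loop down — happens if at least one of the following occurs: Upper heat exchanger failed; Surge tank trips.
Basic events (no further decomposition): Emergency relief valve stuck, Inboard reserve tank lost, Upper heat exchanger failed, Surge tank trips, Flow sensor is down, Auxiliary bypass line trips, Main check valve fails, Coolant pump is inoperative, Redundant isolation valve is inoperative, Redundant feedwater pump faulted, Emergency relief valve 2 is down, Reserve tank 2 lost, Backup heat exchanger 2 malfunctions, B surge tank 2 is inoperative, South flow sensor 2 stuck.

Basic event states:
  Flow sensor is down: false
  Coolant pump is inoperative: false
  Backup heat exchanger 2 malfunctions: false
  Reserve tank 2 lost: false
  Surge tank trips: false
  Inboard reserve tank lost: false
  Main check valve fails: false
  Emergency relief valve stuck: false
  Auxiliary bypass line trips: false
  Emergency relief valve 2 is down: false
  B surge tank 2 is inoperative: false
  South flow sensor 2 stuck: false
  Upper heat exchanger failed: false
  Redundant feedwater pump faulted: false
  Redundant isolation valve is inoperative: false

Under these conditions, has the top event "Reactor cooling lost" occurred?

Primary loop down [OR]: Upper heat exchanger failed=not, Surge tank trips=not → no input occurs → does not occur.
Heat-sink path fails [AND]: Primary loop down=not, Flow sensor is down=not → not all inputs occur → does not occur.
Recirculation branch down [AND]: Emergency relief valve stuck=not, Inboard reserve tank lost=not, Heat-sink path fails=not, Auxiliary bypass line trips=not → not all inputs occur → does not occur.
Makeup line fails [AND]: Recirculation branch down=not, Main check valve fails=not → not all inputs occur → does not occur.
Emergency loop unavailable [OR]: Coolant pump is inoperative=not, Redundant isolation valve is inoperative=not → no input occurs → does not occur.
Secondary loop inoperative [OR]: Makeup line fails=not, Emergency loop unavailable=not → no input occurs → does not occur.
Primary loop 2 fails [AND]: Redundant feedwater pump faulted=not, Emergency relief valve 2 is down=not → not all inputs occur → does not occur.
Heat-sink path 2 down [OR]: Primary loop 2 fails=not, Reserve tank 2 lost=not, Backup heat exchanger 2 malfunctions=not → no input occurs → does not occur.
Reactor cooling lost [OR]: Secondary loop inoperative=not, Heat-sink path 2 down=not, B surge tank 2 is inoperative=not, South flow sensor 2 stuck=not → no input occurs → does not occur.

No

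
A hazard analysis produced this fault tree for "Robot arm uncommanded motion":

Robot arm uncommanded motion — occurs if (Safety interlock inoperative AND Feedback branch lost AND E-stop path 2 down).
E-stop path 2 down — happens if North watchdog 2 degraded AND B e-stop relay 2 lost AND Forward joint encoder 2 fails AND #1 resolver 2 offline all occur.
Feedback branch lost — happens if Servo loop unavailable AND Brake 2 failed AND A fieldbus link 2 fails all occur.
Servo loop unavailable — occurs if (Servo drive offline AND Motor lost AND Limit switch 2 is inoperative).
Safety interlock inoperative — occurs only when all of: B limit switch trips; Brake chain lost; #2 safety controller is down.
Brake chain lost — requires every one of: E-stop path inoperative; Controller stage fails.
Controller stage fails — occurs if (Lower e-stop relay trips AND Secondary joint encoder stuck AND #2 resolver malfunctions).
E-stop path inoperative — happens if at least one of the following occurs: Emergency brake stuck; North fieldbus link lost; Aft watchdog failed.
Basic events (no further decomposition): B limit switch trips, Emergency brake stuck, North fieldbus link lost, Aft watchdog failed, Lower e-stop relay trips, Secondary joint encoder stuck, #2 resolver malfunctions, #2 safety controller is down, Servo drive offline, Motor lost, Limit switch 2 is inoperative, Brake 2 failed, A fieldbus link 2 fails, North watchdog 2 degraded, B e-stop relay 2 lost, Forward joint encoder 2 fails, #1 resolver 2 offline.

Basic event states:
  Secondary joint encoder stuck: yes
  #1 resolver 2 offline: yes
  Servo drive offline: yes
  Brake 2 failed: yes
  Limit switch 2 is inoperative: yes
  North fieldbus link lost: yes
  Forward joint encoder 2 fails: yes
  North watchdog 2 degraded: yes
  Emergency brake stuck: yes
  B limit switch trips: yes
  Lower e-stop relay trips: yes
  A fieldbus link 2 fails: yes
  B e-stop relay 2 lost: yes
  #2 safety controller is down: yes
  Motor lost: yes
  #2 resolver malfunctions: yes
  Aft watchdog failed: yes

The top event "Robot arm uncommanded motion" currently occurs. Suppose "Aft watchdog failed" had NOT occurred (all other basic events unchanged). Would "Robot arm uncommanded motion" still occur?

Counterfactual: set "Aft watchdog failed" to not occurred.
E-stop path inoperative [OR]: Emergency brake stuck=occurs, North fieldbus link lost=occurs, Aft watchdog failed=not → at least one input occurs → occurs.
Controller stage fails [AND]: Lower e-stop relay trips=occurs, Secondary joint encoder stuck=occurs, #2 resolver malfunctions=occurs → all inputs occur → occurs.
Brake chain lost [AND]: E-stop path inoperative=occurs, Controller stage fails=occurs → all inputs occur → occurs.
Safety interlock inoperative [AND]: B limit switch trips=occurs, Brake chain lost=occurs, #2 safety controller is down=occurs → all inputs occur → occurs.
Servo loop unavailable [AND]: Servo drive offline=occurs, Motor lost=occurs, Limit switch 2 is inoperative=occurs → all inputs occur → occurs.
Feedback branch lost [AND]: Servo loop unavailable=occurs, Brake 2 failed=occurs, A fieldbus link 2 fails=occurs → all inputs occur → occurs.
E-stop path 2 down [AND]: North watchdog 2 degraded=occurs, B e-stop relay 2 lost=occurs, Forward joint encoder 2 fails=occurs, #1 resolver 2 offline=occurs → all inputs occur → occurs.
Robot arm uncommanded motion [AND]: Safety interlock inoperative=occurs, Feedback branch lost=occurs, E-stop path 2 down=occurs → all inputs occur → occurs.

Yes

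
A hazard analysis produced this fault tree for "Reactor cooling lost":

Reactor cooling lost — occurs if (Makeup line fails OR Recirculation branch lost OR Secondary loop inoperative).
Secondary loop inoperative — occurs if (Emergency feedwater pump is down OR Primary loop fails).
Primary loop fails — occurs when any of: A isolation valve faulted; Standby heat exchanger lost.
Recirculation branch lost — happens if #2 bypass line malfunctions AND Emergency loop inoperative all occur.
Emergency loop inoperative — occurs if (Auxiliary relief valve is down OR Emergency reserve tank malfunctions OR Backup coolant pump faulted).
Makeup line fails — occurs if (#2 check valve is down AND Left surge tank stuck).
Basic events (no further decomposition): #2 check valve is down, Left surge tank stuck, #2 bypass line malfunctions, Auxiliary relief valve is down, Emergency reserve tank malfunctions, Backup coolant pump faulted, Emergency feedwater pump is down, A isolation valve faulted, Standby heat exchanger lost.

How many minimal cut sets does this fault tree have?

7

Makeup line fails [AND]: one cut set from each child combined → 1 × 1 = 1 cut set(s).
Emergency loop inoperative [OR]: union of children's cut sets → 3 cut set(s).
Recirculation branch lost [AND]: one cut set from each child combined → 1 × 3 = 3 cut set(s).
Primary loop fails [OR]: union of children's cut sets → 2 cut set(s).
Secondary loop inoperative [OR]: union of children's cut sets → 3 cut set(s).
Reactor cooling lost [OR]: union of children's cut sets → 7 cut set(s).
Minimal cut sets: {#2 check valve is down, Left surge tank stuck}; {#2 bypass line malfunctions, Auxiliary relief valve is down}; {#2 bypass line malfunctions, Emergency reserve tank malfunctions}; {#2 bypass line malfunctions, Backup coolant pump faulted}; {Emergency feedwater pump is down}; {A isolation valve faulted}; {Standby heat exchanger lost}.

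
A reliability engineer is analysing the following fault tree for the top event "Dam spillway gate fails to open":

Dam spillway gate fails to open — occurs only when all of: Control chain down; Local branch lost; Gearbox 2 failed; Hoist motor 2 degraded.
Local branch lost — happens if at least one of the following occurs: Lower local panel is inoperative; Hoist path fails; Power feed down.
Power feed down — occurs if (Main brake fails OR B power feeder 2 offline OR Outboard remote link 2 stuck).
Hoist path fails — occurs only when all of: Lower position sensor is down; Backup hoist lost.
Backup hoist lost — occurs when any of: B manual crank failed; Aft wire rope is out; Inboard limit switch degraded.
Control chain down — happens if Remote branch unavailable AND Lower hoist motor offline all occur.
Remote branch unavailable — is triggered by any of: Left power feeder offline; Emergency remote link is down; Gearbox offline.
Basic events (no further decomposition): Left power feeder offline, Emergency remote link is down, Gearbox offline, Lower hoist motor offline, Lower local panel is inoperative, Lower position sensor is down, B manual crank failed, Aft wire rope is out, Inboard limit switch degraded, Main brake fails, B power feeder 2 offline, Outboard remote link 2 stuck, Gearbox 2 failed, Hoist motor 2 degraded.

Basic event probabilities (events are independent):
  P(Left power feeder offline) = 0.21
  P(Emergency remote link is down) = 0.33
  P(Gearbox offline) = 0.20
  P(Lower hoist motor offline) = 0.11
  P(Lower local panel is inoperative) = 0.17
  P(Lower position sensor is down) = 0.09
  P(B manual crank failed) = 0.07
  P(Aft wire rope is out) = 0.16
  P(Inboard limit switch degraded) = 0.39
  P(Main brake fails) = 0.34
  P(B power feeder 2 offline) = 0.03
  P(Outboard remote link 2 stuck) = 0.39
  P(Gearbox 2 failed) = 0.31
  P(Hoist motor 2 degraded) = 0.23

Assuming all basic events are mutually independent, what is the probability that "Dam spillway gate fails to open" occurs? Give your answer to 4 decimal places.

0.0031

P(Remote branch unavailable) [OR] = 1 − (1−0.21) × (1−0.33) × (1−0.20) = 0.576560
P(Control chain down) [AND] = 0.576560 × 0.11 = 0.063422
P(Backup hoist lost) [OR] = 1 − (1−0.07) × (1−0.16) × (1−0.39) = 0.523468
P(Hoist path fails) [AND] = 0.09 × 0.523468 = 0.047112
P(Power feed down) [OR] = 1 − (1−0.34) × (1−0.03) × (1−0.39) = 0.609478
P(Local branch lost) [OR] = 1 − (1−0.17) × (1−0.047112) × (1−0.609478) = 0.691137
P(Dam spillway gate fails to open) [AND] = 0.063422 × 0.691137 × 0.31 × 0.23 = 0.003125
Rounded to 4 decimal places: P(Dam spillway gate fails to open) ≈ 0.0031.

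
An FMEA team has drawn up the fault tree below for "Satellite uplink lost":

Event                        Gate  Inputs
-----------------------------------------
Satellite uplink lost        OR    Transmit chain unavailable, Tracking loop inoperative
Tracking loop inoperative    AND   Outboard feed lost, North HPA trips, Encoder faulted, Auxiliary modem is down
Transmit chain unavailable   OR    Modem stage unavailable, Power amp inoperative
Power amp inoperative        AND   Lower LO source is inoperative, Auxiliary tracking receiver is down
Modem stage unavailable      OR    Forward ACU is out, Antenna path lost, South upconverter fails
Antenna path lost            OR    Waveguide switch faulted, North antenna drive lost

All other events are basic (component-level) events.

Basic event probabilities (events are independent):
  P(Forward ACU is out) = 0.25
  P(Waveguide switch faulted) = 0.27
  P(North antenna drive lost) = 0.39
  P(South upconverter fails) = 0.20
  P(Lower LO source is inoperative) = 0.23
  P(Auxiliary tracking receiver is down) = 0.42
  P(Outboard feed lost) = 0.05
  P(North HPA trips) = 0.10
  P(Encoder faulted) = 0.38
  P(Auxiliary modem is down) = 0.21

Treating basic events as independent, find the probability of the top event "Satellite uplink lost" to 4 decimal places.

0.7587

P(Antenna path lost) [OR] = 1 − (1−0.27) × (1−0.39) = 0.554700
P(Modem stage unavailable) [OR] = 1 − (1−0.25) × (1−0.554700) × (1−0.20) = 0.732820
P(Power amp inoperative) [AND] = 0.23 × 0.42 = 0.096600
P(Transmit chain unavailable) [OR] = 1 − (1−0.732820) × (1−0.096600) = 0.758630
P(Tracking loop inoperative) [AND] = 0.05 × 0.10 × 0.38 × 0.21 = 0.000399
P(Satellite uplink lost) [OR] = 1 − (1−0.758630) × (1−0.000399) = 0.758726
Rounded to 4 decimal places: P(Satellite uplink lost) ≈ 0.7587.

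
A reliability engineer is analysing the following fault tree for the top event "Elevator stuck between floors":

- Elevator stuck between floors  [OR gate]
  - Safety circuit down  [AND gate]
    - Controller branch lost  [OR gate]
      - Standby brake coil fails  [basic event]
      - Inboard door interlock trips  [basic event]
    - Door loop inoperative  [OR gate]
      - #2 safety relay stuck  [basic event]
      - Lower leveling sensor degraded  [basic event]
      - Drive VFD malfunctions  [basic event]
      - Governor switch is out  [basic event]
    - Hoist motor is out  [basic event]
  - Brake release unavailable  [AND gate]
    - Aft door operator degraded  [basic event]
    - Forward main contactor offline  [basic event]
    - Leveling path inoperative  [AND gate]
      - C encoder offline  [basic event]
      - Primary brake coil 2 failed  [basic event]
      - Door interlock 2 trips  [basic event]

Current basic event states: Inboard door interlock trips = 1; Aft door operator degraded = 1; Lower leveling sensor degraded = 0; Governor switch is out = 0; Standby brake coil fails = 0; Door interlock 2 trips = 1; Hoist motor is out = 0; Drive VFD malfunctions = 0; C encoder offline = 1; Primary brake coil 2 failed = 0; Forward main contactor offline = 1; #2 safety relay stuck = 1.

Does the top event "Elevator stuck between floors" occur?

No

Controller branch lost [OR]: Standby brake coil fails=not, Inboard door interlock trips=occurs → at least one input occurs → occurs.
Door loop inoperative [OR]: #2 safety relay stuck=occurs, Lower leveling sensor degraded=not, Drive VFD malfunctions=not, Governor switch is out=not → at least one input occurs → occurs.
Safety circuit down [AND]: Controller branch lost=occurs, Door loop inoperative=occurs, Hoist motor is out=not → not all inputs occur → does not occur.
Leveling path inoperative [AND]: C encoder offline=occurs, Primary brake coil 2 failed=not, Door interlock 2 trips=occurs → not all inputs occur → does not occur.
Brake release unavailable [AND]: Aft door operator degraded=occurs, Forward main contactor offline=occurs, Leveling path inoperative=not → not all inputs occur → does not occur.
Elevator stuck between floors [OR]: Safety circuit down=not, Brake release unavailable=not → no input occurs → does not occur.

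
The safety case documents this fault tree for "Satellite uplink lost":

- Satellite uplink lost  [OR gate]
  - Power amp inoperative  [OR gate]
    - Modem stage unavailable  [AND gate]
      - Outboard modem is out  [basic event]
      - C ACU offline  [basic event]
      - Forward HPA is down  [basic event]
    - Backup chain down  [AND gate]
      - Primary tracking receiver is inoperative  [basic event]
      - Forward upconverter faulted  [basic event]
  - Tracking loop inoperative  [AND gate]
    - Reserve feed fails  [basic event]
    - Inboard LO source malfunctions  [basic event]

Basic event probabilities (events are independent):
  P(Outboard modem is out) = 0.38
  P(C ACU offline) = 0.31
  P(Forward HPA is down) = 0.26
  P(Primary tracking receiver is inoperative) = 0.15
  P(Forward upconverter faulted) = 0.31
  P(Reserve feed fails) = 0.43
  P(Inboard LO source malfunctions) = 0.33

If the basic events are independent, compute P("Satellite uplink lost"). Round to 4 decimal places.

P(Modem stage unavailable) [AND] = 0.38 × 0.31 × 0.26 = 0.030628
P(Backup chain down) [AND] = 0.15 × 0.31 = 0.046500
P(Power amp inoperative) [OR] = 1 − (1−0.030628) × (1−0.046500) = 0.075704
P(Tracking loop inoperative) [AND] = 0.43 × 0.33 = 0.141900
P(Satellite uplink lost) [OR] = 1 − (1−0.075704) × (1−0.141900) = 0.206862
Rounded to 4 decimal places: P(Satellite uplink lost) ≈ 0.2069.

0.2069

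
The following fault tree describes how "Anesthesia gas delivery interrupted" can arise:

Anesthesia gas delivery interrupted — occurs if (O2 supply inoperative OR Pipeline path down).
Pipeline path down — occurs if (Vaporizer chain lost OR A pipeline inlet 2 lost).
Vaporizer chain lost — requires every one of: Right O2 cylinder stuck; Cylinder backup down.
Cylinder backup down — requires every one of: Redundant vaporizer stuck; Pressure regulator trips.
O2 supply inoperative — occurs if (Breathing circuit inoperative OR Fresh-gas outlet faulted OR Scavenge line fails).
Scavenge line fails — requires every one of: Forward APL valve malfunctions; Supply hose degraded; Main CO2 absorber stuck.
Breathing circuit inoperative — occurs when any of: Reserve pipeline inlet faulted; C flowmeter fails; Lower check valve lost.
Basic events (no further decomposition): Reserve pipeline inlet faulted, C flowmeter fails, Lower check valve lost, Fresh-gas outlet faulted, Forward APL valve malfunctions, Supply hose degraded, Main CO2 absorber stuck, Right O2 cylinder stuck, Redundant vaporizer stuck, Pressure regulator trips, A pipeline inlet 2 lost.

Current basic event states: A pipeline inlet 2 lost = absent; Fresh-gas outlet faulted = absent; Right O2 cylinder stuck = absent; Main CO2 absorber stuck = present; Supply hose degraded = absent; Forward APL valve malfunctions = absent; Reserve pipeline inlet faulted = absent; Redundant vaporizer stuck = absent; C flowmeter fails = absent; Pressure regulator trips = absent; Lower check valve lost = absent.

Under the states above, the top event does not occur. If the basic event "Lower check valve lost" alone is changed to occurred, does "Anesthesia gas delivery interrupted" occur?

Counterfactual: set "Lower check valve lost" to occurred.
Breathing circuit inoperative [OR]: Reserve pipeline inlet faulted=not, C flowmeter fails=not, Lower check valve lost=occurs → at least one input occurs → occurs.
Scavenge line fails [AND]: Forward APL valve malfunctions=not, Supply hose degraded=not, Main CO2 absorber stuck=occurs → not all inputs occur → does not occur.
O2 supply inoperative [OR]: Breathing circuit inoperative=occurs, Fresh-gas outlet faulted=not, Scavenge line fails=not → at least one input occurs → occurs.
Cylinder backup down [AND]: Redundant vaporizer stuck=not, Pressure regulator trips=not → not all inputs occur → does not occur.
Vaporizer chain lost [AND]: Right O2 cylinder stuck=not, Cylinder backup down=not → not all inputs occur → does not occur.
Pipeline path down [OR]: Vaporizer chain lost=not, A pipeline inlet 2 lost=not → no input occurs → does not occur.
Anesthesia gas delivery interrupted [OR]: O2 supply inoperative=occurs, Pipeline path down=not → at least one input occurs → occurs.

Yes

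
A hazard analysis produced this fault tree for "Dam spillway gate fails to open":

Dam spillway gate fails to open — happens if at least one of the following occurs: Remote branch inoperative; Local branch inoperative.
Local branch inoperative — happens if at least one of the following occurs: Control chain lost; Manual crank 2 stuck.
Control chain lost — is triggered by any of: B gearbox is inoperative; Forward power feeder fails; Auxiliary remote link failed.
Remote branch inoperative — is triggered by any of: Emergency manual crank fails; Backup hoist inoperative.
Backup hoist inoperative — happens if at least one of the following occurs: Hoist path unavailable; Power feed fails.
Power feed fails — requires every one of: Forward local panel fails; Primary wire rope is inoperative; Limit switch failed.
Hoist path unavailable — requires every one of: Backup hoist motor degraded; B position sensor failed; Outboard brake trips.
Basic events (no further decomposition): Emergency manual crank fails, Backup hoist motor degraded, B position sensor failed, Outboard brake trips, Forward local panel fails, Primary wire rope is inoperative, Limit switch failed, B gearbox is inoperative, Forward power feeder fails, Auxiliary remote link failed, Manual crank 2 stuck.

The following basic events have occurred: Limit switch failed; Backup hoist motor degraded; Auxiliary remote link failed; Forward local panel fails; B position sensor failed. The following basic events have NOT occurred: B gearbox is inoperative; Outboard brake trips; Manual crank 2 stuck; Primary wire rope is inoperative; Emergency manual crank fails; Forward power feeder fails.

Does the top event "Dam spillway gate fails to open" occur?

Yes

Hoist path unavailable [AND]: Backup hoist motor degraded=occurs, B position sensor failed=occurs, Outboard brake trips=not → not all inputs occur → does not occur.
Power feed fails [AND]: Forward local panel fails=occurs, Primary wire rope is inoperative=not, Limit switch failed=occurs → not all inputs occur → does not occur.
Backup hoist inoperative [OR]: Hoist path unavailable=not, Power feed fails=not → no input occurs → does not occur.
Remote branch inoperative [OR]: Emergency manual crank fails=not, Backup hoist inoperative=not → no input occurs → does not occur.
Control chain lost [OR]: B gearbox is inoperative=not, Forward power feeder fails=not, Auxiliary remote link failed=occurs → at least one input occurs → occurs.
Local branch inoperative [OR]: Control chain lost=occurs, Manual crank 2 stuck=not → at least one input occurs → occurs.
Dam spillway gate fails to open [OR]: Remote branch inoperative=not, Local branch inoperative=occurs → at least one input occurs → occurs.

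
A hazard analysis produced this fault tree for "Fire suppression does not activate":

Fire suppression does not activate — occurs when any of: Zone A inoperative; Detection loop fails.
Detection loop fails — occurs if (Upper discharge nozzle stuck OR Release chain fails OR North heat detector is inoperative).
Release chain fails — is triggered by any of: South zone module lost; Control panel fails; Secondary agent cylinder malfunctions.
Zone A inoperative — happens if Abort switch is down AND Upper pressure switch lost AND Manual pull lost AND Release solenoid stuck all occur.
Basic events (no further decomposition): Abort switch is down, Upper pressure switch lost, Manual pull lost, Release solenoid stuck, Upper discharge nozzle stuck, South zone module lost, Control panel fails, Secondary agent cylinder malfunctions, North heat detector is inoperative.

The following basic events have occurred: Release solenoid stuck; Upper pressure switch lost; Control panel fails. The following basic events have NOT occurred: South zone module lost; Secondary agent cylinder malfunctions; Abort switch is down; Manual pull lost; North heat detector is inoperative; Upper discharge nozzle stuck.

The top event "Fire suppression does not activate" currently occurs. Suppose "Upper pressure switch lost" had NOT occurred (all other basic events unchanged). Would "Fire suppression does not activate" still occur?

Yes

Counterfactual: set "Upper pressure switch lost" to not occurred.
Zone A inoperative [AND]: Abort switch is down=not, Upper pressure switch lost=not, Manual pull lost=not, Release solenoid stuck=occurs → not all inputs occur → does not occur.
Release chain fails [OR]: South zone module lost=not, Control panel fails=occurs, Secondary agent cylinder malfunctions=not → at least one input occurs → occurs.
Detection loop fails [OR]: Upper discharge nozzle stuck=not, Release chain fails=occurs, North heat detector is inoperative=not → at least one input occurs → occurs.
Fire suppression does not activate [OR]: Zone A inoperative=not, Detection loop fails=occurs → at least one input occurs → occurs.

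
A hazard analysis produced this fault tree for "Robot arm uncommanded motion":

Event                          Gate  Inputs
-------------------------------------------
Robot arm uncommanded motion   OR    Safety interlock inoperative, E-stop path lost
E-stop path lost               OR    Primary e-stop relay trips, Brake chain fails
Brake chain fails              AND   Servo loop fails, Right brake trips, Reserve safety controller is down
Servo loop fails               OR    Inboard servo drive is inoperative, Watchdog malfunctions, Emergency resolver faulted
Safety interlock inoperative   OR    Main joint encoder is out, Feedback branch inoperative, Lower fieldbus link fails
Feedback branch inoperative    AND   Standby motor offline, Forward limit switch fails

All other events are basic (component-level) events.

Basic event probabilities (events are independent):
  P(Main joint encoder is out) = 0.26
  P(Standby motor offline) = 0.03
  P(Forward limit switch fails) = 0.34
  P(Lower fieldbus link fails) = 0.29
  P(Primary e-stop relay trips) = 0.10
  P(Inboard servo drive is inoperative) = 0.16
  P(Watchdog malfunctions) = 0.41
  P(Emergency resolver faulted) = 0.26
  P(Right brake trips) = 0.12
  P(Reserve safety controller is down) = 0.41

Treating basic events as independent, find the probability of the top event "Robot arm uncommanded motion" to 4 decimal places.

P(Feedback branch inoperative) [AND] = 0.03 × 0.34 = 0.010200
P(Safety interlock inoperative) [OR] = 1 − (1−0.26) × (1−0.010200) × (1−0.29) = 0.479959
P(Servo loop fails) [OR] = 1 − (1−0.16) × (1−0.41) × (1−0.26) = 0.633256
P(Brake chain fails) [AND] = 0.633256 × 0.12 × 0.41 = 0.031156
P(E-stop path lost) [OR] = 1 − (1−0.10) × (1−0.031156) = 0.128040
P(Robot arm uncommanded motion) [OR] = 1 − (1−0.479959) × (1−0.128040) = 0.546545
Rounded to 4 decimal places: P(Robot arm uncommanded motion) ≈ 0.5465.

0.5465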